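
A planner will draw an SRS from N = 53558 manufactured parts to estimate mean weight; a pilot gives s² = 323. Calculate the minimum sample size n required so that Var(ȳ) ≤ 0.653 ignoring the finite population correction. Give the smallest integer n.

Without fpc, n₀ = s²/D = 323/0.653 = 494.6401.
Rounding up, n = 495.

495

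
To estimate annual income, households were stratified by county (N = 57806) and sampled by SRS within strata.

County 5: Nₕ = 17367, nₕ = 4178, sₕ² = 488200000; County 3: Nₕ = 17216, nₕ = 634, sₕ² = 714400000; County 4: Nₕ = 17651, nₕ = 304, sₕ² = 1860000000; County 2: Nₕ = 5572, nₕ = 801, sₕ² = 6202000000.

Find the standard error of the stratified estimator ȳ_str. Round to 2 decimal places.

Var(ȳ_str) = Σₕ Wₕ²(1 − fₕ)sₕ²/nₕ with Wₕ = Nₕ/N, N = 57806.
County 5: Wₕ = 0.30043594; term = 0.30043594²·(1 − 0.24057120)·488200000/4178 = 8009.7724.
County 3: Wₕ = 0.29782376; term = 0.29782376²·(1 − 0.03682621)·714400000/634 = 96266.574.
County 4: Wₕ = 0.30534893; term = 0.30534893²·(1 − 0.01722282)·1860000000/304 = 560644.05.
County 2: Wₕ = 0.09639138; term = 0.09639138²·(1 − 0.14375449)·6202000000/801 = 61599.038.
Sum = 726519.43.
SE = √(726519.43) = 852.36.

852.36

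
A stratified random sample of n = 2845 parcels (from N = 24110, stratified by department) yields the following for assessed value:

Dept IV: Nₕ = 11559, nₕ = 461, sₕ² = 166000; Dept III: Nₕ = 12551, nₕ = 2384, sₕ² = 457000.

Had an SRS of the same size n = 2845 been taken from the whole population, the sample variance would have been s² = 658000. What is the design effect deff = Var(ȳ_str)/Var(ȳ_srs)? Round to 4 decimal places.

0.5958

Var(ȳ_str) = Σ Wₕ²(1−fₕ)sₕ²/nₕ with Wₕ = Nₕ/24110:
  Dept IV: (11559/24110)²·(1−461/11559)·166000/461 = 79.465336
  Dept III: (12551/24110)²·(1−2384/12551)·457000/2384 = 42.081061
  → Var(ȳ_str) = 121.5464.
Var(ȳ_srs) = (1 − 2845/24110)·658000/2845 = 203.99137.
deff = 121.5464 / 203.99137 = 0.5958.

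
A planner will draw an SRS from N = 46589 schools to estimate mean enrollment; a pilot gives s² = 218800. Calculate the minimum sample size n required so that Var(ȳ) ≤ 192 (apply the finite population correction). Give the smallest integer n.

1113

Without fpc, n₀ = s²/D = 218800/192 = 1139.5833.
With fpc, (1 − n/N)·s²/n ≤ D requires n ≥ n₀/(1 + n₀/N) = 1139.5833/(1 + 1139.5833/46589) = 1112.3742.
Rounding up, n = 1113.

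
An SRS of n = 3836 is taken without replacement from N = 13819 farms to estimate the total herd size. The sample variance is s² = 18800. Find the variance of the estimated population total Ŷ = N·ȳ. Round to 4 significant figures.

6.761 × 10^8

Var(Ŷ) = N²·Var(ȳ) = N²·(1 − n/N)·s²/n.
f = 3836/13819 = 0.27758883; Var(ȳ) = 0.72241117·18800/3836 = 3.5404927.
Var(Ŷ) = 13819² · 3.5404927 = 6.7610934 × 10^8.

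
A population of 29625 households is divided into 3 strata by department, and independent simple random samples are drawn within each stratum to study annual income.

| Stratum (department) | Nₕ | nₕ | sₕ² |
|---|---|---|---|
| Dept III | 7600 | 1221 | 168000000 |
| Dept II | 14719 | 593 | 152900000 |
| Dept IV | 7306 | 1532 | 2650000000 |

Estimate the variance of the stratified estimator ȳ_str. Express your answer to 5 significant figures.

Var(ȳ_str) = Σₕ Wₕ²(1 − fₕ)sₕ²/nₕ with Wₕ = Nₕ/N, N = 29625.
Dept III: Wₕ = 0.25654008; term = 0.25654008²·(1 − 0.16065789)·168000000/1221 = 7600.5163.
Dept II: Wₕ = 0.49684388; term = 0.49684388²·(1 − 0.04028806)·152900000/593 = 61084.86.
Dept IV: Wₕ = 0.24661603; term = 0.24661603²·(1 − 0.20969067)·2650000000/1532 = 83143.22.
Sum = 151828.6.

151830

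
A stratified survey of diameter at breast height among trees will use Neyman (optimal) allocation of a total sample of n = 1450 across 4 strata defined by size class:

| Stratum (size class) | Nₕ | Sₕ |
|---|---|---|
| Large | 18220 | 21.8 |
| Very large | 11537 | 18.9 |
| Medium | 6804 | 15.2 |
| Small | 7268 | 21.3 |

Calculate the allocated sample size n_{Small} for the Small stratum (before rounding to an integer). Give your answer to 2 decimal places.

256.99

Neyman allocation: nₕ = n·NₕSₕ / Σⱼ NⱼSⱼ.
Σ NⱼSⱼ = 18220·21.8 + 11537·18.9 + 6804·15.2 + 7268·21.3 = 873474.5.
n_{Small} = 1450·7268·21.3 / 873474.5 = 256.99.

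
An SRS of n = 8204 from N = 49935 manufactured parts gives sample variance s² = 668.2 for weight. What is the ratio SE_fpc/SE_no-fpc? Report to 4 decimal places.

f = n/N = 8204/49935 = 0.16429358.
SE_no-fpc = √(s²/n) = 0.28539109; SE_fpc = √((1−f)s²/n) = 0.26089591.
Ratio = √(1−f) = 0.91416980.

0.9142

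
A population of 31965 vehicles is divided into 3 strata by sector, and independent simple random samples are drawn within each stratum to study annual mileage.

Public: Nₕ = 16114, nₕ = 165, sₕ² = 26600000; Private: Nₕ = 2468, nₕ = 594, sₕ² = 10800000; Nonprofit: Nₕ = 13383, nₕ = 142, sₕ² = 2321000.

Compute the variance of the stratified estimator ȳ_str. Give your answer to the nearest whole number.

43466

Var(ȳ_str) = Σₕ Wₕ²(1 − fₕ)sₕ²/nₕ with Wₕ = Nₕ/N, N = 31965.
Public: Wₕ = 0.50411387; term = 0.50411387²·(1 − 0.01023954)·26600000/165 = 40549.462.
Private: Wₕ = 0.07720945; term = 0.07720945²·(1 − 0.24068071)·10800000/594 = 82.300531.
Nonprofit: Wₕ = 0.41867668; term = 0.41867668²·(1 − 0.01061048)·2321000/142 = 2834.7296.
Sum = 43466.492.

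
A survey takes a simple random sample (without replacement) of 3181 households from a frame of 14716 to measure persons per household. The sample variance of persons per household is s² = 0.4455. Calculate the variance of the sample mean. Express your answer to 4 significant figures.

Under SRS without replacement, Var(ȳ) = (1 − f)·s²/n with f = n/N = 3181/14716 = 0.21615928.
Var(ȳ) = (1 − 0.21615928)·0.4455/3181 = 0.78384072·1.400503 × 10^-4 = 1.0977713 × 10^-4.

1.098 × 10^-4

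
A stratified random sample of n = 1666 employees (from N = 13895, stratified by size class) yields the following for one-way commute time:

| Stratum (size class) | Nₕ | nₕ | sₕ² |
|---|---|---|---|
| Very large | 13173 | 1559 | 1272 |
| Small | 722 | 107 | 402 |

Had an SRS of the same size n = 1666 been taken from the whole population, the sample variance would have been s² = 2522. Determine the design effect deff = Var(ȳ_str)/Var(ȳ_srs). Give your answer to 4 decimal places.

Var(ȳ_str) = Σ Wₕ²(1−fₕ)sₕ²/nₕ with Wₕ = Nₕ/13895:
  Very large: (13173/13895)²·(1−1559/13173)·1272/1559 = 0.64653257
  Small: (722/13895)²·(1−107/722)·402/107 = 0.0086404724
  → Var(ȳ_str) = 0.65517304.
Var(ȳ_srs) = (1 − 1666/13895)·2522/1666 = 1.3323014.
deff = 0.65517304 / 1.3323014 = 0.4918.

0.4918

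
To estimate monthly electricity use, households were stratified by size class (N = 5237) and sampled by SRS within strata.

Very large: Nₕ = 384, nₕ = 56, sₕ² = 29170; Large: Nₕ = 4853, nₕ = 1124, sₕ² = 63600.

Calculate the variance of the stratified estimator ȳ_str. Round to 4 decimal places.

39.7282

Var(ȳ_str) = Σₕ Wₕ²(1 − fₕ)sₕ²/nₕ with Wₕ = Nₕ/N, N = 5237.
Very large: Wₕ = 0.07332442; term = 0.07332442²·(1 − 0.14583333)·29170/56 = 2.3921495.
Large: Wₕ = 0.92667558; term = 0.92667558²·(1 − 0.23160931)·63600/1124 = 37.336047.
Sum = 39.728197.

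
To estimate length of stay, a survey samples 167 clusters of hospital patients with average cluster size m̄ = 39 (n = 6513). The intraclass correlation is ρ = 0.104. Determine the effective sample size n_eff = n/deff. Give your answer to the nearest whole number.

1315

deff = 1 + (39 − 1)·0.104 = 1 + 3.952 = 4.952.
n_eff = 6513 / 4.952 = 1315.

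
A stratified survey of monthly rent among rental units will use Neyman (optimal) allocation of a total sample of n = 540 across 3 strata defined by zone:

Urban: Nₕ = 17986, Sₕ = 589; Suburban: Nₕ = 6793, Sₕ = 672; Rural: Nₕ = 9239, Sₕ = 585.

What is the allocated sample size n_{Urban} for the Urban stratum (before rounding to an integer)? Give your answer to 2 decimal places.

Neyman allocation: nₕ = n·NₕSₕ / Σⱼ NⱼSⱼ.
Σ NⱼSⱼ = 17986·589 + 6793·672 + 9239·585 = 2.0563465 × 10^7.
n_{Urban} = 540·17986·589 / (2.0563465 × 10^7) = 278.19.

278.19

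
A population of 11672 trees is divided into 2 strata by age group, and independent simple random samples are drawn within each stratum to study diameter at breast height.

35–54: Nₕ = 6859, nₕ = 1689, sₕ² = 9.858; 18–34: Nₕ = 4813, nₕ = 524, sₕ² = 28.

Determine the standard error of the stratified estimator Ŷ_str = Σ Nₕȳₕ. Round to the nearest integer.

1145

Var(Ŷ_str) = Σₕ Nₕ²(1 − fₕ)sₕ²/nₕ.
35–54: 6859²·(1 − 1689/6859)·9.858/1689 = 206971.48.
18–34: 4813²·(1 − 524/4813)·28/524 = 1.1030588 × 10^6.
Sum = 1.3100303 × 10^6.
SE = √(1.3100303 × 10^6) = 1145.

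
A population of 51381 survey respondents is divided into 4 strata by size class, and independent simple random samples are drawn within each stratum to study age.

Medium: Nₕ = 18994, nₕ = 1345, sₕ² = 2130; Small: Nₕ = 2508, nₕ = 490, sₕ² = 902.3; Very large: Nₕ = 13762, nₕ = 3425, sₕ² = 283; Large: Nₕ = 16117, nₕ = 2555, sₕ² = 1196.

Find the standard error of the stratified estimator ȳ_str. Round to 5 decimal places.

Var(ȳ_str) = Σₕ Wₕ²(1 − fₕ)sₕ²/nₕ with Wₕ = Nₕ/N, N = 51381.
Medium: Wₕ = 0.36966972; term = 0.36966972²·(1 − 0.07081184)·2130/1345 = 0.2010892.
Small: Wₕ = 0.04881182; term = 0.04881182²·(1 − 0.19537480)·902.3/490 = 0.0035301931.
Very large: Wₕ = 0.26784220; term = 0.26784220²·(1 − 0.24887371)·283/3425 = 0.0044524272.
Large: Wₕ = 0.31367626; term = 0.31367626²·(1 − 0.15852826)·1196/2555 = 0.038756372.
Sum = 0.24782819.
SE = √(0.24782819) = 0.49782.

0.49782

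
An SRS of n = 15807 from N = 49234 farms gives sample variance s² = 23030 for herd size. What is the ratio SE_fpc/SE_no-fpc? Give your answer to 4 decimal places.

f = n/N = 15807/49234 = 0.32105862.
SE_no-fpc = √(s²/n) = 1.2070416; SE_fpc = √((1−f)s²/n) = 0.99457693.
Ratio = √(1−f) = 0.82397899.

0.8240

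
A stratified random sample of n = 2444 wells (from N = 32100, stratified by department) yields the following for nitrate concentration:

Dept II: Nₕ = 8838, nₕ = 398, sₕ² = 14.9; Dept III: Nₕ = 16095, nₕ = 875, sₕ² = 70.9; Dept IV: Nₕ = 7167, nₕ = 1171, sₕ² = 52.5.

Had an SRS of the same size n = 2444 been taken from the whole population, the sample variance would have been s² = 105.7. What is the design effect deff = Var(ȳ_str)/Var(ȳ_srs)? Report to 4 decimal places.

Var(ȳ_str) = Σ Wₕ²(1−fₕ)sₕ²/nₕ with Wₕ = Nₕ/32100:
  Dept II: (8838/32100)²·(1−398/8838)·14.9/398 = 0.0027101266
  Dept III: (16095/32100)²·(1−875/16095)·70.9/875 = 0.019263436
  Dept IV: (7167/32100)²·(1−1171/7167)·52.5/1171 = 0.0018697837
  → Var(ȳ_str) = 0.023843346.
Var(ȳ_srs) = (1 − 2444/32100)·105.7/2444 = 0.039955938.
deff = 0.023843346 / 0.039955938 = 0.5967.

0.5967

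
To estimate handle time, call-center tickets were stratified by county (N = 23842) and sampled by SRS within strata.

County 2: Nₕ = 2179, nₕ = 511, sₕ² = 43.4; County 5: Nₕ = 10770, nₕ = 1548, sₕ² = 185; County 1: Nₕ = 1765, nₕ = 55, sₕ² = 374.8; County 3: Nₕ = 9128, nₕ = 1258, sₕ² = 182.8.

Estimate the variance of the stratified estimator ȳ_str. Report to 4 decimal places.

0.0760

Var(ȳ_str) = Σₕ Wₕ²(1 − fₕ)sₕ²/nₕ with Wₕ = Nₕ/N, N = 23842.
County 2: Wₕ = 0.09139334; term = 0.09139334²·(1 − 0.23451124)·43.4/511 = 5.4304615 × 10^-4.
County 5: Wₕ = 0.45172385; term = 0.45172385²·(1 − 0.14373259)·185/1548 = 0.020881237.
County 1: Wₕ = 0.07402902; term = 0.07402902²·(1 − 0.03116147)·374.8/55 = 0.036181981.
County 3: Wₕ = 0.38285379; term = 0.38285379²·(1 − 0.13781770)·182.8/1258 = 0.018363715.
Sum = 0.075969979.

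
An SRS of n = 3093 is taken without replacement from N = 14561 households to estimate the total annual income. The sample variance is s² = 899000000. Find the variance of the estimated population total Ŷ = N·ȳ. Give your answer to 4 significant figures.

4.854 × 10^13

Var(Ŷ) = N²·Var(ȳ) = N²·(1 − n/N)·s²/n.
f = 3093/14561 = 0.21241673; Var(ȳ) = 0.78758327·899000000/3093 = 228916.06.
Var(Ŷ) = 14561² · 228916.06 = 4.8535406 × 10^13.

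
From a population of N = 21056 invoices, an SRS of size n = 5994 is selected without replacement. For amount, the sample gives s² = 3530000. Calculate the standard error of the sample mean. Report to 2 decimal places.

Under SRS without replacement, Var(ȳ) = (1 − f)·s²/n with f = n/N = 5994/21056 = 0.28466945.
Var(ȳ) = (1 − 0.28466945)·3530000/5994 = 0.71533055·588.92226 = 421.27408.
SE(ȳ) = √(421.27408) = 20.52.

20.52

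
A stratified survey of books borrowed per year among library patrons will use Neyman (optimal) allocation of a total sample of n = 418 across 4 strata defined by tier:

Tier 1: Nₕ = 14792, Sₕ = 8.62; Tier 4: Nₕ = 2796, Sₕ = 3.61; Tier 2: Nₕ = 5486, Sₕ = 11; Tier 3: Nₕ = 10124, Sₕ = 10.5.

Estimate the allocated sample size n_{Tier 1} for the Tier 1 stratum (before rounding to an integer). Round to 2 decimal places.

Neyman allocation: nₕ = n·NₕSₕ / Σⱼ NⱼSⱼ.
Σ NⱼSⱼ = 14792·8.62 + 2796·3.61 + 5486·11 + 10124·10.5 = 304248.6.
n_{Tier 1} = 418·14792·8.62 / 304248.6 = 175.18.

175.18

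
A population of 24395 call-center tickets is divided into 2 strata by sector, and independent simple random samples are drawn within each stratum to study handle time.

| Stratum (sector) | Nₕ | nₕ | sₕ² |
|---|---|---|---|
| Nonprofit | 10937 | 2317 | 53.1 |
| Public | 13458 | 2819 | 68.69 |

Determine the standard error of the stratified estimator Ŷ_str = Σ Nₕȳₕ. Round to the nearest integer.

2377

Var(Ŷ_str) = Σₕ Nₕ²(1 − fₕ)sₕ²/nₕ.
Nonprofit: 10937²·(1 − 2317/10937)·53.1/2317 = 2.160598 × 10^6.
Public: 13458²·(1 − 2819/13458)·68.69/2819 = 3.4888297 × 10^6.
Sum = 5.6494277 × 10^6.
SE = √(5.6494277 × 10^6) = 2377.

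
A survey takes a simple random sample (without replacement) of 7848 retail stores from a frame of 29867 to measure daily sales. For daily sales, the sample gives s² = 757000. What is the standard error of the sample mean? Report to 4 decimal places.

8.4328

Under SRS without replacement, Var(ȳ) = (1 − f)·s²/n with f = n/N = 7848/29867 = 0.26276492.
Var(ȳ) = (1 − 0.26276492)·757000/7848 = 0.73723508·96.457696 = 71.111997.
SE(ȳ) = √(71.111997) = 8.4328.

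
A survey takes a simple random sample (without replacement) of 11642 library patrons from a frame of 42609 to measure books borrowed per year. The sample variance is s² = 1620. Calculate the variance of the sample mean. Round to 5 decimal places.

Under SRS without replacement, Var(ȳ) = (1 − f)·s²/n with f = n/N = 11642/42609 = 0.27322866.
Var(ȳ) = (1 − 0.27322866)·1620/11642 = 0.72677134·0.13915135 = 0.10113121.

0.10113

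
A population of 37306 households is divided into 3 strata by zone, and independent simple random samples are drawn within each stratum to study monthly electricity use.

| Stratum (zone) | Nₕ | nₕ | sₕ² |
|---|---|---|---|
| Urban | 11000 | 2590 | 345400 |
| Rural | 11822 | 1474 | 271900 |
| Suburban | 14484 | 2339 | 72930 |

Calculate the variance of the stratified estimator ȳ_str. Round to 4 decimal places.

29.0199

Var(ȳ_str) = Σₕ Wₕ²(1 − fₕ)sₕ²/nₕ with Wₕ = Nₕ/N, N = 37306.
Urban: Wₕ = 0.29485874; term = 0.29485874²·(1 − 0.23545455)·345400/2590 = 8.8644925.
Rural: Wₕ = 0.31689273; term = 0.31689273²·(1 − 0.12468279)·271900/1474 = 16.214432.
Suburban: Wₕ = 0.38824854; term = 0.38824854²·(1 − 0.16148854)·72930/2339 = 3.9409839.
Sum = 29.019908.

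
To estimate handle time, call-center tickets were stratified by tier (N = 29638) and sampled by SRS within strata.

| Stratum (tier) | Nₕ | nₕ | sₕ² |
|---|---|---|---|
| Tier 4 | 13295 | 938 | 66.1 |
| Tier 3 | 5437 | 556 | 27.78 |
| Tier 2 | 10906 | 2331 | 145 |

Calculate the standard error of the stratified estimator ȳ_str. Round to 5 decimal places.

0.14599

Var(ȳ_str) = Σₕ Wₕ²(1 − fₕ)sₕ²/nₕ with Wₕ = Nₕ/N, N = 29638.
Tier 4: Wₕ = 0.44857953; term = 0.44857953²·(1 − 0.07055284)·66.1/938 = 0.0131796.
Tier 3: Wₕ = 0.18344693; term = 0.18344693²·(1 − 0.10226228)·27.78/556 = 0.0015094815.
Tier 2: Wₕ = 0.36797355; term = 0.36797355²·(1 − 0.21373556)·145/2331 = 0.0066225853.
Sum = 0.021311667.
SE = √(0.021311667) = 0.14599.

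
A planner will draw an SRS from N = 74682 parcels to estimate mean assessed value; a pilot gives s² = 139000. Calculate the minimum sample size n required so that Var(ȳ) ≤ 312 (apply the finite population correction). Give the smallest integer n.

443

Without fpc, n₀ = s²/D = 139000/312 = 445.5128.
With fpc, (1 − n/N)·s²/n ≤ D requires n ≥ n₀/(1 + n₀/N) = 445.5128/(1 + 445.5128/74682) = 442.8709.
Rounding up, n = 443.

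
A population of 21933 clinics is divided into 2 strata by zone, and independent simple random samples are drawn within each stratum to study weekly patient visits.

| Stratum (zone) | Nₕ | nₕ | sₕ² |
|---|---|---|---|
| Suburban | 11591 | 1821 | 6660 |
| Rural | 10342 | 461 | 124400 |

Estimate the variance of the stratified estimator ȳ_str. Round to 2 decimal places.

58.18

Var(ȳ_str) = Σₕ Wₕ²(1 − fₕ)sₕ²/nₕ with Wₕ = Nₕ/N, N = 21933.
Suburban: Wₕ = 0.52847308; term = 0.52847308²·(1 − 0.15710465)·6660/1821 = 0.86096139.
Rural: Wₕ = 0.47152692; term = 0.47152692²·(1 − 0.04457552)·124400/461 = 57.322987.
Sum = 58.183948.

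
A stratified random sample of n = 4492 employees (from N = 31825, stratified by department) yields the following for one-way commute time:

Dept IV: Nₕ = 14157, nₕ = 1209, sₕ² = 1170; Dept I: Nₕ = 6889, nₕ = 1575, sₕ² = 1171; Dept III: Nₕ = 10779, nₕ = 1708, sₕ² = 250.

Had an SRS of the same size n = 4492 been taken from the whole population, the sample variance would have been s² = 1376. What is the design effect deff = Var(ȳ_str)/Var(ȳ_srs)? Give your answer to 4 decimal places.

Var(ȳ_str) = Σ Wₕ²(1−fₕ)sₕ²/nₕ with Wₕ = Nₕ/31825:
  Dept IV: (14157/31825)²·(1−1209/14157)·1170/1209 = 0.17514456
  Dept I: (6889/31825)²·(1−1575/6889)·1171/1575 = 0.026873068
  Dept III: (10779/31825)²·(1−1708/10779)·250/1708 = 0.014130221
  → Var(ȳ_str) = 0.21614785.
Var(ȳ_srs) = (1 − 4492/31825)·1376/4492 = 0.2630859.
deff = 0.21614785 / 0.2630859 = 0.8216.

0.8216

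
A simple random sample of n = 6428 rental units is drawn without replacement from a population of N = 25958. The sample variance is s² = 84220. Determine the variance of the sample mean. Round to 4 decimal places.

9.8576

Under SRS without replacement, Var(ȳ) = (1 − f)·s²/n with f = n/N = 6428/25958 = 0.24763079.
Var(ȳ) = (1 − 0.24763079)·84220/6428 = 0.75236921·13.102054 = 9.8575817.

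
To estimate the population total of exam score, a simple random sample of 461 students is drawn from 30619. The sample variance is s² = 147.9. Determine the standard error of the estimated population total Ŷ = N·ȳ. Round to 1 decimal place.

17212.0

Var(Ŷ) = N²·Var(ȳ) = N²·(1 − n/N)·s²/n.
f = 461/30619 = 0.01505601; Var(ȳ) = 0.98494399·147.9/461 = 0.31599396.
Var(Ŷ) = 30619² · 0.31599396 = 2.9625166 × 10^8.
SE(Ŷ) = √(2.9625166 × 10^8) = 17212.0.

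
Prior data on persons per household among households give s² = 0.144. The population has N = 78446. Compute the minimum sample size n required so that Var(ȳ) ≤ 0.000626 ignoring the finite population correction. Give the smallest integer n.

Without fpc, n₀ = s²/D = 0.144/0.000626 = 230.0319.
Rounding up, n = 231.

231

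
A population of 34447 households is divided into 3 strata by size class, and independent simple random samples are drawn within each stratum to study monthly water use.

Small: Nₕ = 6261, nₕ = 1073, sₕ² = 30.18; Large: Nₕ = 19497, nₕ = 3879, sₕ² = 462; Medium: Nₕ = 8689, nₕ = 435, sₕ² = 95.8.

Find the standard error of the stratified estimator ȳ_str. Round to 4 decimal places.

Var(ȳ_str) = Σₕ Wₕ²(1 − fₕ)sₕ²/nₕ with Wₕ = Nₕ/N, N = 34447.
Small: Wₕ = 0.18175748; term = 0.18175748²·(1 − 0.17137837)·30.18/1073 = 7.6994619 × 10^-4.
Large: Wₕ = 0.56599994; term = 0.56599994²·(1 − 0.19895369)·462/3879 = 0.030564169.
Medium: Wₕ = 0.25224258; term = 0.25224258²·(1 − 0.05006330)·95.8/435 = 0.013310909.
Sum = 0.044645024.
SE = √(0.044645024) = 0.2113.

0.2113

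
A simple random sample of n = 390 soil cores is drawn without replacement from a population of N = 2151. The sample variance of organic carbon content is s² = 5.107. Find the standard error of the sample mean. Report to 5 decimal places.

0.10354

Under SRS without replacement, Var(ȳ) = (1 − f)·s²/n with f = n/N = 390/2151 = 0.18131102.
Var(ȳ) = (1 − 0.18131102)·5.107/390 = 0.81868898·0.013094872 = 0.010720627.
SE(ȳ) = √(0.010720627) = 0.10354.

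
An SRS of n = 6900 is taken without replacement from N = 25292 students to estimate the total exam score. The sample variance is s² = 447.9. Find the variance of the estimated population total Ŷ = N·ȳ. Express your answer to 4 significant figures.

3.020 × 10^7

Var(Ŷ) = N²·Var(ȳ) = N²·(1 − n/N)·s²/n.
f = 6900/25292 = 0.27281354; Var(ȳ) = 0.72718646·447.9/6900 = 0.047203886.
Var(Ŷ) = 25292² · 0.047203886 = 3.019563 × 10^7.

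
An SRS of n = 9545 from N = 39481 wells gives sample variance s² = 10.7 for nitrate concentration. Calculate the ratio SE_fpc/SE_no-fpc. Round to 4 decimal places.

f = n/N = 9545/39481 = 0.24176186.
SE_no-fpc = √(s²/n) = 0.033481424; SE_fpc = √((1−f)s²/n) = 0.029154576.
Ratio = √(1−f) = 0.87076871.

0.8708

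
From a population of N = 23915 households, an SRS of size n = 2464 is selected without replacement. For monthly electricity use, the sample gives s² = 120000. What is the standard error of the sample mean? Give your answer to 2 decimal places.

Under SRS without replacement, Var(ȳ) = (1 − f)·s²/n with f = n/N = 2464/23915 = 0.10303157.
Var(ȳ) = (1 − 0.10303157)·120000/2464 = 0.89696843·48.701299 = 43.683527.
SE(ȳ) = √(43.683527) = 6.61.

6.61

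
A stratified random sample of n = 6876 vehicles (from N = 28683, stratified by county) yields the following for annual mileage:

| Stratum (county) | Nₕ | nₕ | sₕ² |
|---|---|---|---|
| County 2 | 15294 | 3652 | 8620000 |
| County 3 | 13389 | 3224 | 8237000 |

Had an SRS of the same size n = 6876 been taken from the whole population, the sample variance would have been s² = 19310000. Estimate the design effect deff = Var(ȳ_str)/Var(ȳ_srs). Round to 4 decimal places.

0.4372

Var(ȳ_str) = Σ Wₕ²(1−fₕ)sₕ²/nₕ with Wₕ = Nₕ/28683:
  County 2: (15294/28683)²·(1−3652/15294)·8620000/3652 = 510.82957
  County 3: (13389/28683)²·(1−3224/13389)·8237000/3224 = 422.64955
  → Var(ȳ_str) = 933.47912.
Var(ȳ_srs) = (1 − 6876/28683)·19310000/6876 = 2135.0977.
deff = 933.47912 / 2135.0977 = 0.4372.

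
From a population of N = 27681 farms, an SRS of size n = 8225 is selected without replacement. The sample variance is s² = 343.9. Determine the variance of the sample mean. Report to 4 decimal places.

0.0294

Under SRS without replacement, Var(ȳ) = (1 − f)·s²/n with f = n/N = 8225/27681 = 0.29713522.
Var(ȳ) = (1 − 0.29713522)·343.9/8225 = 0.70286478·0.04181155 = 0.029387866.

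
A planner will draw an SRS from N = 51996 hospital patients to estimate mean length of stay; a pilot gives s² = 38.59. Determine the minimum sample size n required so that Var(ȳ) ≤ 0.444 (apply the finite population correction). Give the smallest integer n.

87

Without fpc, n₀ = s²/D = 38.59/0.444 = 86.9144.
With fpc, (1 − n/N)·s²/n ≤ D requires n ≥ n₀/(1 + n₀/N) = 86.9144/(1 + 86.9144/51996) = 86.7694.
Rounding up, n = 87.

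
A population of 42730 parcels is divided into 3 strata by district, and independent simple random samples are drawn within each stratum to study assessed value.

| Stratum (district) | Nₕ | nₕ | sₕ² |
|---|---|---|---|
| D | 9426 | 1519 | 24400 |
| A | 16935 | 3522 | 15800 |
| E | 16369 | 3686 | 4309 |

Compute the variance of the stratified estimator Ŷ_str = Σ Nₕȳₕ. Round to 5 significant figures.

2.4589 × 10^9

Var(Ŷ_str) = Σₕ Nₕ²(1 − fₕ)sₕ²/nₕ.
D: 9426²·(1 − 1519/9426)·24400/1519 = 1.1972125 × 10^9.
A: 16935²·(1 − 3522/16935)·15800/3522 = 1.019011 × 10^9.
E: 16369²·(1 − 3686/16369)·4309/3686 = 2.426975 × 10^8.
Sum = 2.458921 × 10^9.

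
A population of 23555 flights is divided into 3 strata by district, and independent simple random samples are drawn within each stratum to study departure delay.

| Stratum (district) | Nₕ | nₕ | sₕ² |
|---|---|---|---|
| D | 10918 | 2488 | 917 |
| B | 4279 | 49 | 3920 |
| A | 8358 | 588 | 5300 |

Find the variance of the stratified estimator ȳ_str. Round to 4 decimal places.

3.7259

Var(ȳ_str) = Σₕ Wₕ²(1 − fₕ)sₕ²/nₕ with Wₕ = Nₕ/N, N = 23555.
D: Wₕ = 0.46351093; term = 0.46351093²·(1 − 0.22788056)·917/2488 = 0.061139715.
B: Wₕ = 0.18165994; term = 0.18165994²·(1 − 0.01145127)·3920/49 = 2.6097952.
A: Wₕ = 0.35482912; term = 0.35482912²·(1 − 0.07035176)·5300/588 = 1.0550079.
Sum = 3.7259428.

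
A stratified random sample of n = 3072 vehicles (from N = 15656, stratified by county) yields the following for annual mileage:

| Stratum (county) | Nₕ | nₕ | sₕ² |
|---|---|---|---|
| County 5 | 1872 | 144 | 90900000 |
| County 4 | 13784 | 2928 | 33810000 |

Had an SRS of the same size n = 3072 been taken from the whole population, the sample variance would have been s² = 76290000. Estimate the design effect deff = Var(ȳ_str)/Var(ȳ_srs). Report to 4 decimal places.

Var(ȳ_str) = Σ Wₕ²(1−fₕ)sₕ²/nₕ with Wₕ = Nₕ/15656:
  County 5: (1872/15656)²·(1−144/1872)·90900000/144 = 8330.8506
  County 4: (13784/15656)²·(1−2928/13784)·33810000/2928 = 7049.4879
  → Var(ȳ_str) = 15380.339.
Var(ȳ_srs) = (1 − 3072/15656)·76290000/3072 = 19961.092.
deff = 15380.339 / 19961.092 = 0.7705.

0.7705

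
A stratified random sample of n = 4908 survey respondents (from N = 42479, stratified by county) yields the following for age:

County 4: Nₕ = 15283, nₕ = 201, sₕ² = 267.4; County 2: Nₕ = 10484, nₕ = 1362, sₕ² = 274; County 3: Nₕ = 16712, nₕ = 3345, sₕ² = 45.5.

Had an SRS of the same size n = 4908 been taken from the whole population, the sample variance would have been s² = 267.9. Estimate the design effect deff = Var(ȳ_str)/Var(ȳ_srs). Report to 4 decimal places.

3.7757

Var(ȳ_str) = Σ Wₕ²(1−fₕ)sₕ²/nₕ with Wₕ = Nₕ/42479:
  County 4: (15283/42479)²·(1−201/15283)·267.4/201 = 0.16993558
  County 2: (10484/42479)²·(1−1362/10484)·274/1362 = 0.010662081
  County 3: (16712/42479)²·(1−3345/16712)·45.5/3345 = 0.0016839496
  → Var(ȳ_str) = 0.18228161.
Var(ȳ_srs) = (1 − 4908/42479)·267.9/4908 = 0.048277706.
deff = 0.18228161 / 0.048277706 = 3.7757.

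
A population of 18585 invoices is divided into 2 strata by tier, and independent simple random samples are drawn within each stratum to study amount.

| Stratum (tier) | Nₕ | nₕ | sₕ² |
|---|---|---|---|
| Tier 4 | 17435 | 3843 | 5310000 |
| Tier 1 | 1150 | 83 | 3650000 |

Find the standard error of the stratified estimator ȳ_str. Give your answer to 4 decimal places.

Var(ȳ_str) = Σₕ Wₕ²(1 − fₕ)sₕ²/nₕ with Wₕ = Nₕ/N, N = 18585.
Tier 4: Wₕ = 0.93812214; term = 0.93812214²·(1 − 0.22041870)·5310000/3843 = 947.99124.
Tier 1: Wₕ = 0.06187786; term = 0.06187786²·(1 − 0.07217391)·3650000/83 = 156.22549.
Sum = 1104.2167.
SE = √(1104.2167) = 33.2298.

33.2298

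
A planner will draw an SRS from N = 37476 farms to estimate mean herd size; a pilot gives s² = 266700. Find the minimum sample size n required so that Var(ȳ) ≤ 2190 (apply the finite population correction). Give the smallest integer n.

122

Without fpc, n₀ = s²/D = 266700/2190 = 121.7808.
With fpc, (1 − n/N)·s²/n ≤ D requires n ≥ n₀/(1 + n₀/N) = 121.7808/(1 + 121.7808/37476) = 121.3863.
Rounding up, n = 122.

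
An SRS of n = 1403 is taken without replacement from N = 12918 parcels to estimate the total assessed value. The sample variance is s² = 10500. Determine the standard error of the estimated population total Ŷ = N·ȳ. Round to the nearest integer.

33365

Var(Ŷ) = N²·Var(ȳ) = N²·(1 − n/N)·s²/n.
f = 1403/12918 = 0.10860814; Var(ȳ) = 0.89139186·10500/1403 = 6.6711436.
Var(Ŷ) = 12918² · 6.6711436 = 1.1132452 × 10^9.
SE(Ŷ) = √(1.1132452 × 10^9) = 33365.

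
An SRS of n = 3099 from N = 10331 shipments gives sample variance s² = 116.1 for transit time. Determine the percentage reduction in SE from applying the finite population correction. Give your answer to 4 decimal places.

16.3323

f = n/N = 3099/10331 = 0.29997096.
SE_no-fpc = √(s²/n) = 0.19355541; SE_fpc = √((1−f)s²/n) = 0.16194344.
Ratio = √(1−f) = 0.83667738. Reduction = 100·(1 − 0.83667738) = 16.3323%.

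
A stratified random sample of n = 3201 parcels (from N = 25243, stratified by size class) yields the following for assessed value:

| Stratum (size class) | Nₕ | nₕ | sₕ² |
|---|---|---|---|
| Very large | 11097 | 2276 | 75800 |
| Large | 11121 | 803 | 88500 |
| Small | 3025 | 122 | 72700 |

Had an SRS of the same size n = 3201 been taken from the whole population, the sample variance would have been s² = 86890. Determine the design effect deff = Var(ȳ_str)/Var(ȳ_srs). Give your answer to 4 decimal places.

1.3996

Var(ȳ_str) = Σ Wₕ²(1−fₕ)sₕ²/nₕ with Wₕ = Nₕ/25243:
  Very large: (11097/25243)²·(1−2276/11097)·75800/2276 = 5.1160929
  Large: (11121/25243)²·(1−803/11121)·88500/803 = 19.846556
  Small: (3025/25243)²·(1−122/3025)·72700/122 = 8.2123048
  → Var(ȳ_str) = 33.174954.
Var(ȳ_srs) = (1 − 3201/25243)·86890/3201 = 23.7025.
deff = 33.174954 / 23.7025 = 1.3996.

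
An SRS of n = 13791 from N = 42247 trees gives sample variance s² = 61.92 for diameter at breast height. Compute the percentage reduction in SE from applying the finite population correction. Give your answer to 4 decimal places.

17.9291

f = n/N = 13791/42247 = 0.32643738.
SE_no-fpc = √(s²/n) = 0.067006602; SE_fpc = √((1−f)s²/n) = 0.054992895.
Ratio = √(1−f) = 0.82070861. Reduction = 100·(1 − 0.82070861) = 17.9291%.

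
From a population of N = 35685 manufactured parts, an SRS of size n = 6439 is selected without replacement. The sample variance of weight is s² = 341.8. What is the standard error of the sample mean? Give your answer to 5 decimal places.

Under SRS without replacement, Var(ȳ) = (1 − f)·s²/n with f = n/N = 6439/35685 = 0.18043996.
Var(ȳ) = (1 − 0.18043996)·341.8/6439 = 0.81956004·0.053082777 = 0.043504523.
SE(ȳ) = √(0.043504523) = 0.20858.

0.20858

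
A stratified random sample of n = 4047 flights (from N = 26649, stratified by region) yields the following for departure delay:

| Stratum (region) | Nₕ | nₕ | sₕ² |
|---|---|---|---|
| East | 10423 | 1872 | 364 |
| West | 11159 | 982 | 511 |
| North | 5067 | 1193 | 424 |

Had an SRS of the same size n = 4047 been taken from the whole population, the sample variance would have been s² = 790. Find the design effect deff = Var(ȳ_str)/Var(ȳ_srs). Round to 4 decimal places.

Var(ȳ_str) = Σ Wₕ²(1−fₕ)sₕ²/nₕ with Wₕ = Nₕ/26649:
  East: (10423/26649)²·(1−1872/10423)·364/1872 = 0.024403007
  West: (11159/26649)²·(1−982/11159)·511/982 = 0.083213278
  North: (5067/26649)²·(1−1193/5067)·424/1193 = 0.0098236776
  → Var(ȳ_str) = 0.11743996.
Var(ȳ_srs) = (1 − 4047/26649)·790/4047 = 0.16556169.
deff = 0.11743996 / 0.16556169 = 0.7093.

0.7093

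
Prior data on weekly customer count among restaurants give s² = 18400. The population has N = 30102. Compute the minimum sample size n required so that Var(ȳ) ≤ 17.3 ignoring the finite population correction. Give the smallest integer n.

Without fpc, n₀ = s²/D = 18400/17.3 = 1063.5838.
Rounding up, n = 1064.

1064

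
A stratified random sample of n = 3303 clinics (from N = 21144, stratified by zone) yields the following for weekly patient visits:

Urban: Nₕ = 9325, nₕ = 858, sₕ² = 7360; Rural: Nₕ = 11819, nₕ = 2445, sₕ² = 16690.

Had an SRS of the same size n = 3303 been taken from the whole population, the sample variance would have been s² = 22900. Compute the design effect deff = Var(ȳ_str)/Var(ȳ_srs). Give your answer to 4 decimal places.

0.5481

Var(ȳ_str) = Σ Wₕ²(1−fₕ)sₕ²/nₕ with Wₕ = Nₕ/21144:
  Urban: (9325/21144)²·(1−858/9325)·7360/858 = 1.5149372
  Rural: (11819/21144)²·(1−2445/11819)·16690/2445 = 1.6916435
  → Var(ȳ_str) = 3.2065807.
Var(ȳ_srs) = (1 − 3303/21144)·22900/3303 = 5.8500416.
deff = 3.2065807 / 5.8500416 = 0.5481.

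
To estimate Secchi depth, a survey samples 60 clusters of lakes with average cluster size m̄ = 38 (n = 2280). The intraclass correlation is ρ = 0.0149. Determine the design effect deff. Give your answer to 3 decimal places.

deff = 1 + (38 − 1)·0.0149 = 1 + 0.5513 = 1.5513.

1.551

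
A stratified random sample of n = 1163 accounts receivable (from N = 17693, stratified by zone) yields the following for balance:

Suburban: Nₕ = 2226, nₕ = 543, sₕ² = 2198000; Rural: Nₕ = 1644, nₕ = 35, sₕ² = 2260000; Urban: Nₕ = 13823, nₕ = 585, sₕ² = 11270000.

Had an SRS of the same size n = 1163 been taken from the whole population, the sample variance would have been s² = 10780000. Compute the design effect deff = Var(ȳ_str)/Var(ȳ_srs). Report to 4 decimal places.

Var(ȳ_str) = Σ Wₕ²(1−fₕ)sₕ²/nₕ with Wₕ = Nₕ/17693:
  Suburban: (2226/17693)²·(1−543/2226)·2198000/543 = 48.443351
  Rural: (1644/17693)²·(1−35/1644)·2260000/35 = 545.6263
  Urban: (13823/17693)²·(1−585/13823)·11270000/585 = 11261.332
  → Var(ȳ_str) = 11855.402.
Var(ȳ_srs) = (1 − 1163/17693)·10780000/1163 = 8659.851.
deff = 11855.402 / 8659.851 = 1.3690.

1.3690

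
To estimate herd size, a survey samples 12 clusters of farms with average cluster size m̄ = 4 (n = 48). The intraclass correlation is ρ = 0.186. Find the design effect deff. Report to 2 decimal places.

1.56

deff = 1 + (4 − 1)·0.186 = 1 + 0.558 = 1.558.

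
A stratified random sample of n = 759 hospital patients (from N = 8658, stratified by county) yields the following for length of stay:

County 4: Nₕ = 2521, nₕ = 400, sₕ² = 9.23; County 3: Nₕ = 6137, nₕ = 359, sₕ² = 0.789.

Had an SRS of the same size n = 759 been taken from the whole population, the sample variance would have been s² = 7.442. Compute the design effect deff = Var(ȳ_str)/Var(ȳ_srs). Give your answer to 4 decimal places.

0.3002

Var(ȳ_str) = Σ Wₕ²(1−fₕ)sₕ²/nₕ with Wₕ = Nₕ/8658:
  County 4: (2521/8658)²·(1−400/2521)·9.23/400 = 0.001645963
  County 3: (6137/8658)²·(1−359/6137)·0.789/359 = 0.0010396354
  → Var(ȳ_str) = 0.0026855984.
Var(ȳ_srs) = (1 − 759/8658)·7.442/759 = 0.0089454547.
deff = 0.0026855984 / 0.0089454547 = 0.3002.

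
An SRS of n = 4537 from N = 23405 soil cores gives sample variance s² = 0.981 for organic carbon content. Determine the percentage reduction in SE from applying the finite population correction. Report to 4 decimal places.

f = n/N = 4537/23405 = 0.19384747.
SE_no-fpc = √(s²/n) = 0.014704495; SE_fpc = √((1−f)s²/n) = 0.013202577.
Ratio = √(1−f) = 0.89785997. Reduction = 100·(1 − 0.89785997) = 10.2140%.

10.2140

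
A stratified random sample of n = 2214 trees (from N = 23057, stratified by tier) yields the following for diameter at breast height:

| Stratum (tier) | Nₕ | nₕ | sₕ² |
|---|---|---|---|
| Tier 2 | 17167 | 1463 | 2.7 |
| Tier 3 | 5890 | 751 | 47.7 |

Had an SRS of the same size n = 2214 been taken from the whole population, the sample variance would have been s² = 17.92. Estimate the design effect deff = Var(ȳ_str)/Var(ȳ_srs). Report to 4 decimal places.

Var(ȳ_str) = Σ Wₕ²(1−fₕ)sₕ²/nₕ with Wₕ = Nₕ/23057:
  Tier 2: (17167/23057)²·(1−1463/17167)·2.7/1463 = 9.3587648 × 10^-4
  Tier 3: (5890/23057)²·(1−751/5890)·47.7/751 = 0.0036163192
  → Var(ȳ_str) = 0.0045521957.
Var(ȳ_srs) = (1 − 2214/23057)·17.92/2214 = 0.0073167433.
deff = 0.0045521957 / 0.0073167433 = 0.6222.

0.6222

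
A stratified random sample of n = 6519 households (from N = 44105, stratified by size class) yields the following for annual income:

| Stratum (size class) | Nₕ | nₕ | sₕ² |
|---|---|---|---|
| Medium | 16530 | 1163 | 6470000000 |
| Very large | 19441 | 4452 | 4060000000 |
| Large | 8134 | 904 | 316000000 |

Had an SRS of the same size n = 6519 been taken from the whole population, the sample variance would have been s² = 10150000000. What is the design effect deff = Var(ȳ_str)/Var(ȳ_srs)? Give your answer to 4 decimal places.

0.6584

Var(ȳ_str) = Σ Wₕ²(1−fₕ)sₕ²/nₕ with Wₕ = Nₕ/44105:
  Medium: (16530/44105)²·(1−1163/16530)·6470000000/1163 = 726458.58
  Very large: (19441/44105)²·(1−4452/19441)·4060000000/4452 = 136611.26
  Large: (8134/44105)²·(1−904/8134)·316000000/904 = 10567.821
  → Var(ȳ_str) = 873637.66.
Var(ȳ_srs) = (1 − 6519/44105)·10150000000/6519 = 1.3268546 × 10^6.
deff = 873637.66 / (1.3268546 × 10^6) = 0.6584.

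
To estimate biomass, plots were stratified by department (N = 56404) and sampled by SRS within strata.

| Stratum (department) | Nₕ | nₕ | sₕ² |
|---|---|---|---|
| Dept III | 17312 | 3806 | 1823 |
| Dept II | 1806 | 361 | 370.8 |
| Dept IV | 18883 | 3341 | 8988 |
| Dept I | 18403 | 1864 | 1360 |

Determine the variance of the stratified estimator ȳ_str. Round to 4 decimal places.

0.3540

Var(ȳ_str) = Σₕ Wₕ²(1 − fₕ)sₕ²/nₕ with Wₕ = Nₕ/N, N = 56404.
Dept III: Wₕ = 0.30692859; term = 0.30692859²·(1 − 0.21984750)·1823/3806 = 0.035202383.
Dept II: Wₕ = 0.03201901; term = 0.03201901²·(1 − 0.19988926)·370.8/361 = 8.4255509 × 10^-4.
Dept IV: Wₕ = 0.33478122; term = 0.33478122²·(1 − 0.17693163)·8988/3341 = 0.24816737.
Dept I: Wₕ = 0.32627119; term = 0.32627119²·(1 − 0.10128783)·1360/1864 = 0.069802514.
Sum = 0.35401482.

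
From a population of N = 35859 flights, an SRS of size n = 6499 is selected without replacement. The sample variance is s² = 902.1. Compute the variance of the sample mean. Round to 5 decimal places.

Under SRS without replacement, Var(ȳ) = (1 − f)·s²/n with f = n/N = 6499/35859 = 0.18123763.
Var(ȳ) = (1 − 0.18123763)·902.1/6499 = 0.81876237·0.13880597 = 0.11364911.

0.11365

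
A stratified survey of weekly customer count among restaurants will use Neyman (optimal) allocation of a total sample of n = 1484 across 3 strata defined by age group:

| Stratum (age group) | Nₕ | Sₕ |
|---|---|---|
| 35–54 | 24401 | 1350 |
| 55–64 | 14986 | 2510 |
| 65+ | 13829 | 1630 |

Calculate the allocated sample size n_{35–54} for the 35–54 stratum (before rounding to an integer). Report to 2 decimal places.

525.09

Neyman allocation: nₕ = n·NₕSₕ / Σⱼ NⱼSⱼ.
Σ NⱼSⱼ = 24401·1350 + 14986·2510 + 13829·1630 = 9.309748 × 10^7.
n_{35–54} = 1484·24401·1350 / (9.309748 × 10^7) = 525.09.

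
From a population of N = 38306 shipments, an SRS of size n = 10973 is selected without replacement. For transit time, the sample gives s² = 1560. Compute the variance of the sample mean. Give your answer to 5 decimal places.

0.10144

Under SRS without replacement, Var(ȳ) = (1 − f)·s²/n with f = n/N = 10973/38306 = 0.28645643.
Var(ȳ) = (1 − 0.28645643)·1560/10973 = 0.71354357·0.14216714 = 0.10144245.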